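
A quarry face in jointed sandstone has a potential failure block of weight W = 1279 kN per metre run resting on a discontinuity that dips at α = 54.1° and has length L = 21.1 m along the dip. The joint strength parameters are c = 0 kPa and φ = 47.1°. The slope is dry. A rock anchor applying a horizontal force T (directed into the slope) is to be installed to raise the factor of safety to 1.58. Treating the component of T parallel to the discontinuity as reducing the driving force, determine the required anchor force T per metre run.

Resolving forces along and normal to the sliding plane, with the horizontal anchor force T adding T·sinα to the effective normal force and T·cosα acting up the plane against the driving force:
FS = [cL + (W cosα + T sinα) tanφ] / [W sinα − T cosα]
Without the anchor: N' = 750.0 kN/m, driving T_d = 1036.0 kN/m, resisting R = 0·21.1 + 750.0·tan47.1° = 807.1 kN/m, FS = 0.78.
Setting FS = 1.58 and solving for T:
1.58·(1036.0 − T cos54.1°) = 807.1 + T sin54.1°·tan47.1°
T·(sin54.1°·tan47.1° + 1.58·cos54.1°) = 1.58·1036.0 − 807.1
T·(0.8100·1.0761 + 1.58·0.5864) = 1636.9 − 807.1 = 829.9
T·1.7982 = 829.9
T = 461.5 kN/m

T = 462 kN/m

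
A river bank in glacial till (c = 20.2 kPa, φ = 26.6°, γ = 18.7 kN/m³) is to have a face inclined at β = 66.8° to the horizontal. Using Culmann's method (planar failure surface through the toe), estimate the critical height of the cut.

H_c = 15.03 m

Culmann's analysis gives the critical failure plane at α_cr = (β + φ)/2 = (66.8 + 26.6)/2 = 46.7°, and the critical height
H_c = (4c/γ) · sinβ cosφ / [1 − cos(β − φ)]
    = (4·20.2/18.7) · sin66.8°·cos26.6° / [1 − cos(40.2°)]
    = 4.321 · 0.9191·0.8942 / [1 − 0.7638]
    = 4.321 · 0.8218 / 0.2362
    = 15.03 m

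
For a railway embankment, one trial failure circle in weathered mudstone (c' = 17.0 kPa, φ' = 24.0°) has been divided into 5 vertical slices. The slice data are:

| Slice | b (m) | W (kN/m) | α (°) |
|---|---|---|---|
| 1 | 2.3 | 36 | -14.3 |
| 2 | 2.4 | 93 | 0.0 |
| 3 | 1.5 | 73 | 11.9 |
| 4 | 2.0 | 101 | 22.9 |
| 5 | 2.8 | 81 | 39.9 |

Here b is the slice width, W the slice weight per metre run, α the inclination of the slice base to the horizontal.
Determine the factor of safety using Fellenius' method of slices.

FS = 3.74

Ordinary method of slices: FS = Σ[c'·Δl_i + (W_i cosα_i)·tanφ'] / Σ W_i sinα_i, with Δl_i = b_i / cosα_i.
Slice 1: Δl = 2.3/cos(-14.3°) = 2.374 m; N'_1 = 36·cos(-14.3°) = 34.9; c'Δl = 40.35; W sinα = -8.9
Slice 2: Δl = 2.4/cos0.0° = 2.400 m; N'_2 = 93·cos0.0° = 93.0; c'Δl = 40.80; W sinα = 0.0
Slice 3: Δl = 1.5/cos11.9° = 1.533 m; N'_3 = 73·cos11.9° = 71.4; c'Δl = 26.06; W sinα = 15.1
Slice 4: Δl = 2.0/cos22.9° = 2.171 m; N'_4 = 101·cos22.9° = 93.0; c'Δl = 36.91; W sinα = 39.3
Slice 5: Δl = 2.8/cos39.9° = 3.650 m; N'_5 = 81·cos39.9° = 62.1; c'Δl = 62.05; W sinα = 52.0
Σc'Δl = 206.2 kN/m; ΣN' = 354.5 kN/m; ΣW sinα = 97.4 kN/m
Resisting = 206.2 + 354.5·tan24.0° = 206.2 + 157.8 = 364.0 kN/m
FS = 364.0 / 97.4 = 3.736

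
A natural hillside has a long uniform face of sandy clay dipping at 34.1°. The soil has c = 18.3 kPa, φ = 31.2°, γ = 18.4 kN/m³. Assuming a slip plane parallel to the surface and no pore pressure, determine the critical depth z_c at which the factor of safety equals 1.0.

Setting FS = 1.00 in FS = [c + γz cos²β tanφ] / [γz sinβ cosβ] and solving for z:
z = c / [γ cosβ (FS·sinβ − cosβ·tanφ)]
  = 18.3 / [18.4·cos34.1°·(1.00·sin34.1° − cos34.1°·tan31.2°)]
  = 18.3 / [18.4·0.8281·(1.00·0.5606 − 0.8281·0.6056)]
  = 18.3 / 0.9012 = 20.306 m

z_c = 20.31 m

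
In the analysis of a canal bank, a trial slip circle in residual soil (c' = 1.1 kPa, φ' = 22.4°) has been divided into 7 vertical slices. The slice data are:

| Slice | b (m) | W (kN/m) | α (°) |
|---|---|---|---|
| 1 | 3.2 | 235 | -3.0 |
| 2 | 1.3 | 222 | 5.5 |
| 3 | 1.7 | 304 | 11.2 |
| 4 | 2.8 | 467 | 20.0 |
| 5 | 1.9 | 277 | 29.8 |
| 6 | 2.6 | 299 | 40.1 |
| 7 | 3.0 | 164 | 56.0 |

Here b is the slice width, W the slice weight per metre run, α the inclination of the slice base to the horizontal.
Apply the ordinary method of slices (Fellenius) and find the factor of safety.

Ordinary method of slices: FS = Σ[c'·Δl_i + (W_i cosα_i)·tanφ'] / Σ W_i sinα_i, with Δl_i = b_i / cosα_i.
Slice 1: Δl = 3.2/cos(-3.0°) = 3.204 m; N'_1 = 235·cos(-3.0°) = 234.7; c'Δl = 3.52; W sinα = -12.3
Slice 2: Δl = 1.3/cos5.5° = 1.306 m; N'_2 = 222·cos5.5° = 221.0; c'Δl = 1.44; W sinα = 21.3
Slice 3: Δl = 1.7/cos11.2° = 1.733 m; N'_3 = 304·cos11.2° = 298.2; c'Δl = 1.91; W sinα = 59.0
Slice 4: Δl = 2.8/cos20.0° = 2.980 m; N'_4 = 467·cos20.0° = 438.8; c'Δl = 3.28; W sinα = 159.7
Slice 5: Δl = 1.9/cos29.8° = 2.190 m; N'_5 = 277·cos29.8° = 240.4; c'Δl = 2.41; W sinα = 137.7
Slice 6: Δl = 2.6/cos40.1° = 3.399 m; N'_6 = 299·cos40.1° = 228.7; c'Δl = 3.74; W sinα = 192.6
Slice 7: Δl = 3.0/cos56.0° = 5.365 m; N'_7 = 164·cos56.0° = 91.7; c'Δl = 5.90; W sinα = 136.0
Σc'Δl = 22.2 kN/m; ΣN' = 1753.5 kN/m; ΣW sinα = 694.0 kN/m
Resisting = 22.2 + 1753.5·tan22.4° = 22.2 + 722.7 = 744.9 kN/m
FS = 744.9 / 694.0 = 1.073

FS = 1.07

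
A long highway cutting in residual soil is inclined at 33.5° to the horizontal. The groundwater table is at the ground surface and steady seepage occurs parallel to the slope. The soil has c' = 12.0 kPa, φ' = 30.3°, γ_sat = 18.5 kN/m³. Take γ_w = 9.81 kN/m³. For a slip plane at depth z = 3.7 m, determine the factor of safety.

With seepage parallel to the slope and the water table at the surface, the effective normal stress on the slip plane uses the buoyant unit weight γ' = γ_sat − γ_w while the driving shear stress uses γ_sat:
FS = [c' + γ' z cos²β tanφ'] / [γ_sat z sinβ cosβ]
γ' = 18.5 − 9.81 = 8.69 kN/m³
Numerator = 12.0 + 8.69·3.7·cos²33.5°·tan30.3° = 12.0 + 8.69·3.7·0.6954·0.5844 = 25.065 kPa
Denominator = 18.5·3.7·sin33.5°·cos33.5° = 18.5·3.7·0.5519·0.8339 = 31.504 kPa
FS = 25.065 / 31.504 = 0.796

FS = 0.80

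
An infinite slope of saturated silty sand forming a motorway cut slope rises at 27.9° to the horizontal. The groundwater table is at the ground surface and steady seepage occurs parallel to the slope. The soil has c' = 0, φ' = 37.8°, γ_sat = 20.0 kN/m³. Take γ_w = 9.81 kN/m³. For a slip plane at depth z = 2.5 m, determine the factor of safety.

With seepage parallel to the slope and the water table at the surface, the effective normal stress on the slip plane uses the buoyant unit weight γ' = γ_sat − γ_w while the driving shear stress uses γ_sat:
FS = [c' + γ' z cos²β tanφ'] / [γ_sat z sinβ cosβ]
(For c' = 0 this reduces to FS = (γ'/γ_sat)·tanφ'/tanβ.)
γ' = 20.0 − 9.81 = 10.19 kN/m³
Numerator = 0.0 + 10.19·2.5·cos²27.9°·tan37.8° = 0.0 + 10.19·2.5·0.7810·0.7757 = 15.434 kPa
Denominator = 20.0·2.5·sin27.9°·cos27.9° = 20.0·2.5·0.4679·0.8838 = 20.677 kPa
FS = 15.434 / 20.677 = 0.746

FS = 0.75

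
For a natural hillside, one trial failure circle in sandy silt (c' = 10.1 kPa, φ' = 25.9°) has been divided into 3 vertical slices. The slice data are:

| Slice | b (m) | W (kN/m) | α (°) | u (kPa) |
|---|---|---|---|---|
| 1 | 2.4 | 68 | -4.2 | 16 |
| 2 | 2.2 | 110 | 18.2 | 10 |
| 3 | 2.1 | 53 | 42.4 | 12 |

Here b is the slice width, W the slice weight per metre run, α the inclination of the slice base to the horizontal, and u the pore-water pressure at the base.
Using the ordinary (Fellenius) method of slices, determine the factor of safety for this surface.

FS = 2.04

Ordinary method of slices: FS = Σ[c'·Δl_i + (W_i cosα_i − u_i·Δl_i)·tanφ'] / Σ W_i sinα_i, with Δl_i = b_i / cosα_i.
Slice 1: Δl = 2.4/cos(-4.2°) = 2.406 m; N'_1 = 68·cos(-4.2°) − 16·2.406 = 29.3; c'Δl = 24.31; W sinα = -5.0
Slice 2: Δl = 2.2/cos18.2° = 2.316 m; N'_2 = 110·cos18.2° − 10·2.316 = 81.3; c'Δl = 23.39; W sinα = 34.4
Slice 3: Δl = 2.1/cos42.4° = 2.844 m; N'_3 = 53·cos42.4° − 12·2.844 = 5.0; c'Δl = 28.72; W sinα = 35.7
Σc'Δl = 76.4 kN/m; ΣN' = 115.7 kN/m; ΣW sinα = 65.1 kN/m
Resisting = 76.4 + 115.7·tan25.9° = 76.4 + 56.2 = 132.6 kN/m
FS = 132.6 / 65.1 = 2.036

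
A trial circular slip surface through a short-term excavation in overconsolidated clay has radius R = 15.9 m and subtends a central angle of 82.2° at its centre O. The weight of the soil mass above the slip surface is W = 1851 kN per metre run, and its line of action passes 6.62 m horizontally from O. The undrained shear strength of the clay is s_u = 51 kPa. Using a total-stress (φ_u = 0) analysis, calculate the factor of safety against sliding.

Taking moments about the centre O, the resisting moment is provided by the undrained shear strength acting along the arc:
Arc length L_a = R·θ = 15.9·(82.2°·π/180) = 15.9·1.4347 = 22.81 m
M_R = s_u·L_a·R = 51·22.81·15.9 = 18497.5 kN·m/m
M_D = W·d = 1851·6.62 = 12253.6 kN·m/m
FS = M_R / M_D = 18497.5 / 12253.6 = 1.510

FS = 1.51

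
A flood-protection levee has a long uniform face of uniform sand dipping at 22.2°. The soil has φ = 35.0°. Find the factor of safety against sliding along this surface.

FS = 1.72

For a dry cohesionless infinite slope the factor of safety is FS = tanφ / tanβ.
FS = tan35.0° / tan22.2° = 0.7002 / 0.4081 = 1.716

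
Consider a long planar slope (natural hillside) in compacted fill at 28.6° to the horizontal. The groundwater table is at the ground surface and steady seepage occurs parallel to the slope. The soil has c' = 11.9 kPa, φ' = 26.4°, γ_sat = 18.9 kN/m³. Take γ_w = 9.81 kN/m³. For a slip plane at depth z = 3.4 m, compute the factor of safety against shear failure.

FS = 0.88

With seepage parallel to the slope and the water table at the surface, the effective normal stress on the slip plane uses the buoyant unit weight γ' = γ_sat − γ_w while the driving shear stress uses γ_sat:
FS = [c' + γ' z cos²β tanφ'] / [γ_sat z sinβ cosβ]
γ' = 18.9 − 9.81 = 9.09 kN/m³
Numerator = 11.9 + 9.09·3.4·cos²28.6°·tan26.4° = 11.9 + 9.09·3.4·0.7709·0.4964 = 23.726 kPa
Denominator = 18.9·3.4·sin28.6°·cos28.6° = 18.9·3.4·0.4787·0.8780 = 27.007 kPa
FS = 23.726 / 27.007 = 0.879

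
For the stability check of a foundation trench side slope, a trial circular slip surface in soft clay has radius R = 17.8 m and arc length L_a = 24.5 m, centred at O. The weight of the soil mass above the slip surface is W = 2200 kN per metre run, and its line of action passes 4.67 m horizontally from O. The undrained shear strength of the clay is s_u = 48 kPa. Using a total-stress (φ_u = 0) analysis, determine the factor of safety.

Taking moments about the centre O, the resisting moment is provided by the undrained shear strength acting along the arc:
M_R = s_u·L_a·R = 48·24.50·17.8 = 20932.8 kN·m/m
M_D = W·d = 2200·4.67 = 10274.0 kN·m/m
FS = M_R / M_D = 20932.8 / 10274.0 = 2.037

FS = 2.04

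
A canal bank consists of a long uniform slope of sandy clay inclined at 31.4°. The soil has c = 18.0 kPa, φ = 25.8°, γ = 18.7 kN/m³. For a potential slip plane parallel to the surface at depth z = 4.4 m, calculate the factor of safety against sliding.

For an infinite slope with a slip plane parallel to the surface (no pore pressure): FS = [c + γz cos²β tanφ] / [γz sinβ cosβ].
γz = 18.7·4.4 = 82.28 kN/m²
Numerator = 18.0 + 82.28·cos²31.4°·tan25.8° = 18.0 + 82.28·0.7285·0.4834 = 46.979 kPa
Denominator = 82.28·sin31.4°·cos31.4° = 82.28·0.5210·0.8536 = 36.591 kPa
FS = 46.979 / 36.591 = 1.284

FS = 1.28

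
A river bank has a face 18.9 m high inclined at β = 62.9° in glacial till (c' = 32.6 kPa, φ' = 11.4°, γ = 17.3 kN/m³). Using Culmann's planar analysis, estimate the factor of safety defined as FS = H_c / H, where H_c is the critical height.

H_c = (4c'/γ) · sinβ cosφ' / [1 − cos(β − φ')]
    = (4·32.6/17.3) · sin62.9°·cos11.4° / [1 − cos51.5°]
    = 7.538 · 0.8726 / 0.3775 = 17.42 m
FS = H_c / H = 17.42 / 18.9 = 0.922

FS = 0.92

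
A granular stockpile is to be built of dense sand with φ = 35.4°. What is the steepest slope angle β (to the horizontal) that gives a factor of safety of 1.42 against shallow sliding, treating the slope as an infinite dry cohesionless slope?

β = 26.6°

For an infinite dry cohesionless slope FS = tanφ/tanβ, so tanβ = tanφ / FS.
tanβ = tan35.4° / 1.42 = 0.7107 / 1.42 = 0.5005
β = arctan(0.5005) = 26.59°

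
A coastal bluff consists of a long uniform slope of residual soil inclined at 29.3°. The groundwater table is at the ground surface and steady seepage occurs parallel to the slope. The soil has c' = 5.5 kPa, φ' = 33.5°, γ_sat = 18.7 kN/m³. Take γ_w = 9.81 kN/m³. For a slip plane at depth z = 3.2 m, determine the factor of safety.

FS = 0.78

With seepage parallel to the slope and the water table at the surface, the effective normal stress on the slip plane uses the buoyant unit weight γ' = γ_sat − γ_w while the driving shear stress uses γ_sat:
FS = [c' + γ' z cos²β tanφ'] / [γ_sat z sinβ cosβ]
γ' = 18.7 − 9.81 = 8.89 kN/m³
Numerator = 5.5 + 8.89·3.2·cos²29.3°·tan33.5° = 5.5 + 8.89·3.2·0.7605·0.6619 = 19.820 kPa
Denominator = 18.7·3.2·sin29.3°·cos29.3° = 18.7·3.2·0.4894·0.8721 = 25.538 kPa
FS = 19.820 / 25.538 = 0.776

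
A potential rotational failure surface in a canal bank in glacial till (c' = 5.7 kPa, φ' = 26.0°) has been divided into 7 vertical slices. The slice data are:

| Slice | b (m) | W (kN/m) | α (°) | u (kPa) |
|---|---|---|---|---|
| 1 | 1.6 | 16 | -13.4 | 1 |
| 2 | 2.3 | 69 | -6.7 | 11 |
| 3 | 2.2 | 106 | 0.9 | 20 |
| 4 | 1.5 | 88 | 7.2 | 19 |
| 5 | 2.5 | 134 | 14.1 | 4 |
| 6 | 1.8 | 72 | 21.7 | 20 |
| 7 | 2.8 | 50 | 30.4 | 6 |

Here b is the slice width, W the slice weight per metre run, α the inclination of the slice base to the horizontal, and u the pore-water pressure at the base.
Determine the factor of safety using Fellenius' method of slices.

Ordinary method of slices: FS = Σ[c'·Δl_i + (W_i cosα_i − u_i·Δl_i)·tanφ'] / Σ W_i sinα_i, with Δl_i = b_i / cosα_i.
Slice 1: Δl = 1.6/cos(-13.4°) = 1.645 m; N'_1 = 16·cos(-13.4°) − 1·1.645 = 13.9; c'Δl = 9.38; W sinα = -3.7
Slice 2: Δl = 2.3/cos(-6.7°) = 2.316 m; N'_2 = 69·cos(-6.7°) − 11·2.316 = 43.1; c'Δl = 13.20; W sinα = -8.1
Slice 3: Δl = 2.2/cos0.9° = 2.200 m; N'_3 = 106·cos0.9° − 20·2.200 = 62.0; c'Δl = 12.54; W sinα = 1.7
Slice 4: Δl = 1.5/cos7.2° = 1.512 m; N'_4 = 88·cos7.2° − 19·1.512 = 58.6; c'Δl = 8.62; W sinα = 11.0
Slice 5: Δl = 2.5/cos14.1° = 2.578 m; N'_5 = 134·cos14.1° − 4·2.578 = 119.7; c'Δl = 14.69; W sinα = 32.6
Slice 6: Δl = 1.8/cos21.7° = 1.937 m; N'_6 = 72·cos21.7° − 20·1.937 = 28.2; c'Δl = 11.04; W sinα = 26.6
Slice 7: Δl = 2.8/cos30.4° = 3.246 m; N'_7 = 50·cos30.4° − 6·3.246 = 23.6; c'Δl = 18.50; W sinα = 25.3
Σc'Δl = 88.0 kN/m; ΣN' = 349.0 kN/m; ΣW sinα = 85.5 kN/m
Resisting = 88.0 + 349.0·tan26.0° = 88.0 + 170.2 = 258.2 kN/m
FS = 258.2 / 85.5 = 3.020

FS = 3.02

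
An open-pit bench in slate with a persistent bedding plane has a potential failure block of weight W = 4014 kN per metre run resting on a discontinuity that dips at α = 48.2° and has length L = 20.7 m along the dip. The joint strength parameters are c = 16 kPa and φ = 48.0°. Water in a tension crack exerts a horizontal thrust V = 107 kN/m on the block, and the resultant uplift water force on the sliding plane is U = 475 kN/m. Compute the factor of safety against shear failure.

FS = 0.88

Resolving the block weight along and normal to the plane and applying the Mohr–Coulomb strength on the joint:
N' = W cosα − U − V sinα = 4014·cos48.2° − 475 − 107·sin48.2° = 2120.7 kN/m
Driving force T = W sinα + V cosα = 4014·sin48.2° + 107·cos48.2° = 3063.7 kN/m
Resisting force R = c·L + N'·tanφ = 16·20.7 + 2120.7·tan48.0° = 331.2 + 2355.3 = 2686.5 kN/m
FS = R / T = 2686.5 / 3063.7 = 0.877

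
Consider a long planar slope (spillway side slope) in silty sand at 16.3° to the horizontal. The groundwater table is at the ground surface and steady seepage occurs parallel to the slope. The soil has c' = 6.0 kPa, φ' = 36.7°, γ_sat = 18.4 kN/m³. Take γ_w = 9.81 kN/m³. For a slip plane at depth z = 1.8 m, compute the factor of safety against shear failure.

With seepage parallel to the slope and the water table at the surface, the effective normal stress on the slip plane uses the buoyant unit weight γ' = γ_sat − γ_w while the driving shear stress uses γ_sat:
FS = [c' + γ' z cos²β tanφ'] / [γ_sat z sinβ cosβ]
γ' = 18.4 − 9.81 = 8.59 kN/m³
Numerator = 6.0 + 8.59·1.8·cos²16.3°·tan36.7° = 6.0 + 8.59·1.8·0.9212·0.7454 = 16.617 kPa
Denominator = 18.4·1.8·sin16.3°·cos16.3° = 18.4·1.8·0.2807·0.9598 = 8.922 kPa
FS = 16.617 / 8.922 = 1.862

FS = 1.86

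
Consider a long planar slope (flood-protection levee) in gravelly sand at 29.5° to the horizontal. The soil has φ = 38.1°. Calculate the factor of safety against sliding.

FS = 1.39

For a dry cohesionless infinite slope the factor of safety is FS = tanφ / tanβ.
FS = tan38.1° / tan29.5° = 0.7841 / 0.5658 = 1.386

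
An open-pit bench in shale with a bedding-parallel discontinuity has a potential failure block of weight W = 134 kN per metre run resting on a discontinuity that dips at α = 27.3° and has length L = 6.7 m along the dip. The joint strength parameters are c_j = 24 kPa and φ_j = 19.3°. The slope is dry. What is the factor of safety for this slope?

Resolving the block weight along and normal to the plane and applying the Mohr–Coulomb strength on the joint:
N' = W cosα = 134·cos27.3° = 119.1 kN/m
Driving force T = W sinα = 134·sin27.3° = 61.5 kN/m
Resisting force R = c_j·L + N'·tanφ_j = 24·6.7 + 119.1·tan19.3° = 160.8 + 41.7 = 202.5 kN/m
FS = R / T = 202.5 / 61.5 = 3.295

FS = 3.29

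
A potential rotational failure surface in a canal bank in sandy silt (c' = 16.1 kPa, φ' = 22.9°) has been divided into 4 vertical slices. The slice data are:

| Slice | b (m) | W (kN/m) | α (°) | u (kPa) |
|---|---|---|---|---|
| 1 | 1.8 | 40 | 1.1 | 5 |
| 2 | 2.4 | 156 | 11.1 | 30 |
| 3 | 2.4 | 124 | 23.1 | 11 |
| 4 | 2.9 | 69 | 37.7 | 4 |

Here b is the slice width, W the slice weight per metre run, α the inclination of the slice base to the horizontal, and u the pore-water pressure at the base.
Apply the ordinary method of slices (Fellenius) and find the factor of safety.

Ordinary method of slices: FS = Σ[c'·Δl_i + (W_i cosα_i − u_i·Δl_i)·tanφ'] / Σ W_i sinα_i, with Δl_i = b_i / cosα_i.
Slice 1: Δl = 1.8/cos1.1° = 1.800 m; N'_1 = 40·cos1.1° − 5·1.800 = 31.0; c'Δl = 28.99; W sinα = 0.8
Slice 2: Δl = 2.4/cos11.1° = 2.446 m; N'_2 = 156·cos11.1° − 30·2.446 = 79.7; c'Δl = 39.38; W sinα = 30.0
Slice 3: Δl = 2.4/cos23.1° = 2.609 m; N'_3 = 124·cos23.1° − 11·2.609 = 85.4; c'Δl = 42.01; W sinα = 48.6
Slice 4: Δl = 2.9/cos37.7° = 3.665 m; N'_4 = 69·cos37.7° − 4·3.665 = 39.9; c'Δl = 59.01; W sinα = 42.2
Σc'Δl = 169.4 kN/m; ΣN' = 236.0 kN/m; ΣW sinα = 121.6 kN/m
Resisting = 169.4 + 236.0·tan22.9° = 169.4 + 99.7 = 269.1 kN/m
FS = 269.1 / 121.6 = 2.212

FS = 2.21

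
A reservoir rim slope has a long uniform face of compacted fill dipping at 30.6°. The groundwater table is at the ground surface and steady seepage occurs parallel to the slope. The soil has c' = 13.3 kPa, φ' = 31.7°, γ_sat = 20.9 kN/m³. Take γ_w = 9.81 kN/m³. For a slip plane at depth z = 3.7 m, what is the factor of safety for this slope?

With seepage parallel to the slope and the water table at the surface, the effective normal stress on the slip plane uses the buoyant unit weight γ' = γ_sat − γ_w while the driving shear stress uses γ_sat:
FS = [c' + γ' z cos²β tanφ'] / [γ_sat z sinβ cosβ]
γ' = 20.9 − 9.81 = 11.09 kN/m³
Numerator = 13.3 + 11.09·3.7·cos²30.6°·tan31.7° = 13.3 + 11.09·3.7·0.7409·0.6176 = 32.076 kPa
Denominator = 20.9·3.7·sin30.6°·cos30.6° = 20.9·3.7·0.5090·0.8607 = 33.882 kPa
FS = 32.076 / 33.882 = 0.947

FS = 0.95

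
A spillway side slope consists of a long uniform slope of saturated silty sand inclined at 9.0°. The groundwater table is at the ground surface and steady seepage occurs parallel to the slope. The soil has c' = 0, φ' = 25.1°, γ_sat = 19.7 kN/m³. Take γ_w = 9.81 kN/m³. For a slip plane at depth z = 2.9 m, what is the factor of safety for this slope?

FS = 1.48

With seepage parallel to the slope and the water table at the surface, the effective normal stress on the slip plane uses the buoyant unit weight γ' = γ_sat − γ_w while the driving shear stress uses γ_sat:
FS = [c' + γ' z cos²β tanφ'] / [γ_sat z sinβ cosβ]
(For c' = 0 this reduces to FS = (γ'/γ_sat)·tanφ'/tanβ.)
γ' = 19.7 − 9.81 = 9.89 kN/m³
Numerator = 0.0 + 9.89·2.9·cos²9.0°·tan25.1° = 0.0 + 9.89·2.9·0.9755·0.4684 = 13.106 kPa
Denominator = 19.7·2.9·sin9.0°·cos9.0° = 19.7·2.9·0.1564·0.9877 = 8.827 kPa
FS = 13.106 / 8.827 = 1.485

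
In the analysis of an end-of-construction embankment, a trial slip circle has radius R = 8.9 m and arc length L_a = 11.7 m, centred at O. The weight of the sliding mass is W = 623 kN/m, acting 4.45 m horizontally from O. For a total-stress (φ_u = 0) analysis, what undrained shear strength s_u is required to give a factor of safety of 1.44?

s_u = 38.3 kPa

FS = s_u·L_a·R / (W·d), so s_u = FS·W·d / (L_a·R).
s_u = 1.44·623·4.45 / (11.70·8.9) = 3992.2 / 104.13 = 38.34 kPa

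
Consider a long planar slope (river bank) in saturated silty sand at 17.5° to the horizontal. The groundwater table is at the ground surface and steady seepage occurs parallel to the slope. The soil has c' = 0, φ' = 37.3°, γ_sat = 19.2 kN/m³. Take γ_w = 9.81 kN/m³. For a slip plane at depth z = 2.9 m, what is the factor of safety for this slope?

FS = 1.18

With seepage parallel to the slope and the water table at the surface, the effective normal stress on the slip plane uses the buoyant unit weight γ' = γ_sat − γ_w while the driving shear stress uses γ_sat:
FS = [c' + γ' z cos²β tanφ'] / [γ_sat z sinβ cosβ]
(For c' = 0 this reduces to FS = (γ'/γ_sat)·tanφ'/tanβ.)
γ' = 19.2 − 9.81 = 9.39 kN/m³
Numerator = 0.0 + 9.39·2.9·cos²17.5°·tan37.3° = 0.0 + 9.39·2.9·0.9096·0.7618 = 18.869 kPa
Denominator = 19.2·2.9·sin17.5°·cos17.5° = 19.2·2.9·0.3007·0.9537 = 15.968 kPa
FS = 18.869 / 15.968 = 1.182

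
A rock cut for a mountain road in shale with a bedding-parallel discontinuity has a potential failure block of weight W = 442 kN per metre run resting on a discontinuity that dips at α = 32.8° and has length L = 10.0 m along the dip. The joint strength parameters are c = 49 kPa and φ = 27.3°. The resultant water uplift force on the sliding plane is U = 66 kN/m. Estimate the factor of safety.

Resolving the block weight along and normal to the plane and applying the Mohr–Coulomb strength on the joint:
N' = W cosα − U = 442·cos32.8° − 66 = 305.5 kN/m
Driving force T = W sinα = 442·sin32.8° = 239.4 kN/m
Resisting force R = c·L + N'·tanφ = 49·10.0 + 305.5·tan27.3° = 490.0 + 157.7 = 647.7 kN/m
FS = R / T = 647.7 / 239.4 = 2.705

FS = 2.71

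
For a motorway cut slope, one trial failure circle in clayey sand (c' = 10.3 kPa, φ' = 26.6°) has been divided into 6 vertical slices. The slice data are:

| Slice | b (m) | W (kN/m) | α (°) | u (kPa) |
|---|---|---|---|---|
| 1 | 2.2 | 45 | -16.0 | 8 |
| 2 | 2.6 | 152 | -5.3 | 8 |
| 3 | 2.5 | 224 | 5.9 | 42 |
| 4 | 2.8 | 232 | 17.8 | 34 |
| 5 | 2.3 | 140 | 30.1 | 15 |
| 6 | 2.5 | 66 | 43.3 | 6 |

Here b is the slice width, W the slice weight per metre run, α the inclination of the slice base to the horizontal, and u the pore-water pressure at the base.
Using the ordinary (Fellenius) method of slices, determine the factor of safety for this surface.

FS = 2.30

Ordinary method of slices: FS = Σ[c'·Δl_i + (W_i cosα_i − u_i·Δl_i)·tanφ'] / Σ W_i sinα_i, with Δl_i = b_i / cosα_i.
Slice 1: Δl = 2.2/cos(-16.0°) = 2.289 m; N'_1 = 45·cos(-16.0°) − 8·2.289 = 24.9; c'Δl = 23.57; W sinα = -12.4
Slice 2: Δl = 2.6/cos(-5.3°) = 2.611 m; N'_2 = 152·cos(-5.3°) − 8·2.611 = 130.5; c'Δl = 26.89; W sinα = -14.0
Slice 3: Δl = 2.5/cos5.9° = 2.513 m; N'_3 = 224·cos5.9° − 42·2.513 = 117.3; c'Δl = 25.89; W sinα = 23.0
Slice 4: Δl = 2.8/cos17.8° = 2.941 m; N'_4 = 232·cos17.8° − 34·2.941 = 120.9; c'Δl = 30.29; W sinα = 70.9
Slice 5: Δl = 2.3/cos30.1° = 2.658 m; N'_5 = 140·cos30.1° − 15·2.658 = 81.2; c'Δl = 27.38; W sinα = 70.2
Slice 6: Δl = 2.5/cos43.3° = 3.435 m; N'_6 = 66·cos43.3° − 6·3.435 = 27.4; c'Δl = 35.38; W sinα = 45.3
Σc'Δl = 169.4 kN/m; ΣN' = 502.2 kN/m; ΣW sinα = 183.0 kN/m
Resisting = 169.4 + 502.2·tan26.6° = 169.4 + 251.5 = 420.9 kN/m
FS = 420.9 / 183.0 = 2.300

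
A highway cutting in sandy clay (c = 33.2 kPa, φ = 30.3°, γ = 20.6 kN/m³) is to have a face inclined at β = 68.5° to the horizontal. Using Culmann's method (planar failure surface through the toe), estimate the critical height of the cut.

Culmann's analysis gives the critical failure plane at α_cr = (β + φ)/2 = (68.5 + 30.3)/2 = 49.4°, and the critical height
H_c = (4c/γ) · sinβ cosφ / [1 − cos(β − φ)]
    = (4·33.2/20.6) · sin68.5°·cos30.3° / [1 − cos(38.2°)]
    = 6.447 · 0.9304·0.8634 / [1 − 0.7859]
    = 6.447 · 0.8033 / 0.2141
    = 24.18 m

H_c = 24.18 m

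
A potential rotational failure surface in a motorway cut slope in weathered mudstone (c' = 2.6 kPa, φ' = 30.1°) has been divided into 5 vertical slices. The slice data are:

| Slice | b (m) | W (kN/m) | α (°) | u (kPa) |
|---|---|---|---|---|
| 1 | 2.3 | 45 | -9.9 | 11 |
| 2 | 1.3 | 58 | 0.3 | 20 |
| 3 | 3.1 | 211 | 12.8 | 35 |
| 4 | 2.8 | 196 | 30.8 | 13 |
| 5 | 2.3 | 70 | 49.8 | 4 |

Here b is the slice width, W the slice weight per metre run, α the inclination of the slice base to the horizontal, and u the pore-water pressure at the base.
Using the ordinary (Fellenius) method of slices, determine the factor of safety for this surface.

Ordinary method of slices: FS = Σ[c'·Δl_i + (W_i cosα_i − u_i·Δl_i)·tanφ'] / Σ W_i sinα_i, with Δl_i = b_i / cosα_i.
Slice 1: Δl = 2.3/cos(-9.9°) = 2.335 m; N'_1 = 45·cos(-9.9°) − 11·2.335 = 18.6; c'Δl = 6.07; W sinα = -7.7
Slice 2: Δl = 1.3/cos0.3° = 1.300 m; N'_2 = 58·cos0.3° − 20·1.300 = 32.0; c'Δl = 3.38; W sinα = 0.3
Slice 3: Δl = 3.1/cos12.8° = 3.179 m; N'_3 = 211·cos12.8° − 35·3.179 = 94.5; c'Δl = 8.27; W sinα = 46.7
Slice 4: Δl = 2.8/cos30.8° = 3.260 m; N'_4 = 196·cos30.8° − 13·3.260 = 126.0; c'Δl = 8.48; W sinα = 100.4
Slice 5: Δl = 2.3/cos49.8° = 3.563 m; N'_5 = 70·cos49.8° − 4·3.563 = 30.9; c'Δl = 9.26; W sinα = 53.5
Σc'Δl = 35.5 kN/m; ΣN' = 302.0 kN/m; ΣW sinα = 193.1 kN/m
Resisting = 35.5 + 302.0·tan30.1° = 35.5 + 175.1 = 210.5 kN/m
FS = 210.5 / 193.1 = 1.090

FS = 1.09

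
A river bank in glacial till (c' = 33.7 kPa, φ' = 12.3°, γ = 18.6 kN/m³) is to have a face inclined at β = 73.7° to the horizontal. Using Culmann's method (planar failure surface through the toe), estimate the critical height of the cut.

H_c = 13.04 m

Culmann's analysis gives the critical failure plane at α_cr = (β + φ')/2 = (73.7 + 12.3)/2 = 43.0°, and the critical height
H_c = (4c'/γ) · sinβ cosφ' / [1 − cos(β − φ')]
    = (4·33.7/18.6) · sin73.7°·cos12.3° / [1 − cos(61.4°)]
    = 7.247 · 0.9598·0.9770 / [1 − 0.4787]
    = 7.247 · 0.9378 / 0.5213
    = 13.04 m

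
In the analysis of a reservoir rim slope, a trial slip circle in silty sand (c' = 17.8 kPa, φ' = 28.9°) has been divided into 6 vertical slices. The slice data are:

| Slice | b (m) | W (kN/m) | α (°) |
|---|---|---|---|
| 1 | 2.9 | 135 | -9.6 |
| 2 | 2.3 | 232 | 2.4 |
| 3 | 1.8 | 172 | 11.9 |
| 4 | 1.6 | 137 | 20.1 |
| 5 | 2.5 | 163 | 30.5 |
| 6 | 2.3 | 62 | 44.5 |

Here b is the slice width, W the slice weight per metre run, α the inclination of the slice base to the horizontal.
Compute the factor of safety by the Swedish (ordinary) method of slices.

Ordinary method of slices: FS = Σ[c'·Δl_i + (W_i cosα_i)·tanφ'] / Σ W_i sinα_i, with Δl_i = b_i / cosα_i.
Slice 1: Δl = 2.9/cos(-9.6°) = 2.941 m; N'_1 = 135·cos(-9.6°) = 133.1; c'Δl = 52.35; W sinα = -22.5
Slice 2: Δl = 2.3/cos2.4° = 2.302 m; N'_2 = 232·cos2.4° = 231.8; c'Δl = 40.98; W sinα = 9.7
Slice 3: Δl = 1.8/cos11.9° = 1.840 m; N'_3 = 172·cos11.9° = 168.3; c'Δl = 32.74; W sinα = 35.5
Slice 4: Δl = 1.6/cos20.1° = 1.704 m; N'_4 = 137·cos20.1° = 128.7; c'Δl = 30.33; W sinα = 47.1
Slice 5: Δl = 2.5/cos30.5° = 2.901 m; N'_5 = 163·cos30.5° = 140.4; c'Δl = 51.65; W sinα = 82.7
Slice 6: Δl = 2.3/cos44.5° = 3.225 m; N'_6 = 62·cos44.5° = 44.2; c'Δl = 57.40; W sinα = 43.5
Σc'Δl = 265.4 kN/m; ΣN' = 846.5 kN/m; ΣW sinα = 195.9 kN/m
Resisting = 265.4 + 846.5·tan28.9° = 265.4 + 467.3 = 732.8 kN/m
FS = 732.8 / 195.9 = 3.740

FS = 3.74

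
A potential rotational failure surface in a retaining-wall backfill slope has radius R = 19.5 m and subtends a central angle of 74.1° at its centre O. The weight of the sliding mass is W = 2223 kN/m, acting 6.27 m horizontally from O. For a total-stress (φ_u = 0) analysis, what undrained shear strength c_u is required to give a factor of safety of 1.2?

FS = c_u·L_a·R / (W·d), so c_u = FS·W·d / (L_a·R).
Arc length L_a = R·θ = 19.5·(74.1°·π/180) = 19.5·1.2933 = 25.22 m
c_u = 1.2·2223·6.27 / (25.22·19.5) = 16725.9 / 491.77 = 34.01 kPa

c_u = 34.0 kPa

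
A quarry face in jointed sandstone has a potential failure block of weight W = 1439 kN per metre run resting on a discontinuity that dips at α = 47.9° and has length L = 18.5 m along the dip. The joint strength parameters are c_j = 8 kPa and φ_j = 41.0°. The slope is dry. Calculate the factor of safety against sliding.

Resolving the block weight along and normal to the plane and applying the Mohr–Coulomb strength on the joint:
N' = W cosα = 1439·cos47.9° = 964.7 kN/m
Driving force T = W sinα = 1439·sin47.9° = 1067.7 kN/m
Resisting force R = c_j·L + N'·tanφ_j = 8·18.5 + 964.7·tan41.0° = 148.0 + 838.6 = 986.6 kN/m
FS = R / T = 986.6 / 1067.7 = 0.924

FS = 0.92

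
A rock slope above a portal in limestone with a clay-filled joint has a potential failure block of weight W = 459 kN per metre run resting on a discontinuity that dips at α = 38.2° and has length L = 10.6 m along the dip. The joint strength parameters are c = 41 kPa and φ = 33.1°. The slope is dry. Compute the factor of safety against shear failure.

Resolving the block weight along and normal to the plane and applying the Mohr–Coulomb strength on the joint:
N' = W cosα = 459·cos38.2° = 360.7 kN/m
Driving force T = W sinα = 459·sin38.2° = 283.8 kN/m
Resisting force R = c·L + N'·tanφ = 41·10.6 + 360.7·tan33.1° = 434.6 + 235.1 = 669.7 kN/m
FS = R / T = 669.7 / 283.8 = 2.360

FS = 2.36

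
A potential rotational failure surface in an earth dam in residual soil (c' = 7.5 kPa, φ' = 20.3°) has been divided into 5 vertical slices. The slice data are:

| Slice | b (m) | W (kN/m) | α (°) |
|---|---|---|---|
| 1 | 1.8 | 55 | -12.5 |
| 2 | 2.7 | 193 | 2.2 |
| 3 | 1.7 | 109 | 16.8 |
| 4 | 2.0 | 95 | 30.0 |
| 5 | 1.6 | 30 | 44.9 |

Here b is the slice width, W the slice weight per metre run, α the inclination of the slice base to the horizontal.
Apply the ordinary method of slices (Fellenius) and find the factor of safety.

FS = 2.61

Ordinary method of slices: FS = Σ[c'·Δl_i + (W_i cosα_i)·tanφ'] / Σ W_i sinα_i, with Δl_i = b_i / cosα_i.
Slice 1: Δl = 1.8/cos(-12.5°) = 1.844 m; N'_1 = 55·cos(-12.5°) = 53.7; c'Δl = 13.83; W sinα = -11.9
Slice 2: Δl = 2.7/cos2.2° = 2.702 m; N'_2 = 193·cos2.2° = 192.9; c'Δl = 20.26; W sinα = 7.4
Slice 3: Δl = 1.7/cos16.8° = 1.776 m; N'_3 = 109·cos16.8° = 104.3; c'Δl = 13.32; W sinα = 31.5
Slice 4: Δl = 2.0/cos30.0° = 2.309 m; N'_4 = 95·cos30.0° = 82.3; c'Δl = 17.32; W sinα = 47.5
Slice 5: Δl = 1.6/cos44.9° = 2.259 m; N'_5 = 30·cos44.9° = 21.3; c'Δl = 16.94; W sinα = 21.2
Σc'Δl = 81.7 kN/m; ΣN' = 454.4 kN/m; ΣW sinα = 95.7 kN/m
Resisting = 81.7 + 454.4·tan20.3° = 81.7 + 168.1 = 249.8 kN/m
FS = 249.8 / 95.7 = 2.610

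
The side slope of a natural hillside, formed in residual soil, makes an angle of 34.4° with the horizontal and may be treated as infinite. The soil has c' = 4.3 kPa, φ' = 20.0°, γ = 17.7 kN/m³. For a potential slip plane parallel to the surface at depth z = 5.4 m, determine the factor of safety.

For an infinite slope with a slip plane parallel to the surface (no pore pressure): FS = [c' + γz cos²β tanφ'] / [γz sinβ cosβ].
γz = 17.7·5.4 = 95.58 kN/m²
Numerator = 4.3 + 95.58·cos²34.4°·tan20.0° = 4.3 + 95.58·0.6808·0.3640 = 27.984 kPa
Denominator = 95.58·sin34.4°·cos34.4° = 95.58·0.5650·0.8251 = 44.556 kPa
FS = 27.984 / 44.556 = 0.628

FS = 0.63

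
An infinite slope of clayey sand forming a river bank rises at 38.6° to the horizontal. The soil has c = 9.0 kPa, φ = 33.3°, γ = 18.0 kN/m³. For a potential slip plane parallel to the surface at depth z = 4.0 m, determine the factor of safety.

For an infinite slope with a slip plane parallel to the surface (no pore pressure): FS = [c + γz cos²β tanφ] / [γz sinβ cosβ].
γz = 18.0·4.0 = 72.00 kN/m²
Numerator = 9.0 + 72.00·cos²38.6°·tan33.3° = 9.0 + 72.00·0.6108·0.6569 = 37.887 kPa
Denominator = 72.00·sin38.6°·cos38.6° = 72.00·0.6239·0.7815 = 35.105 kPa
FS = 37.887 / 35.105 = 1.079

FS = 1.08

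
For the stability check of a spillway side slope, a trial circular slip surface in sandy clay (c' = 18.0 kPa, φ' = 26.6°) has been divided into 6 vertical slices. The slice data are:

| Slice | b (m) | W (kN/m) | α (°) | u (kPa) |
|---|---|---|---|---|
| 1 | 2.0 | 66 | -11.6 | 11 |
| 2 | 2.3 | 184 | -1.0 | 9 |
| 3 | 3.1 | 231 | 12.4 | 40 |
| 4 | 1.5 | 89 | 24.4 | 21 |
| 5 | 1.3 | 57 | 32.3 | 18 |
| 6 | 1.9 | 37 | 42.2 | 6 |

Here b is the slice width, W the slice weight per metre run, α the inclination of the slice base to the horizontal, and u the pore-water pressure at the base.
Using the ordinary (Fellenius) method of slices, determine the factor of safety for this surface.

Ordinary method of slices: FS = Σ[c'·Δl_i + (W_i cosα_i − u_i·Δl_i)·tanφ'] / Σ W_i sinα_i, with Δl_i = b_i / cosα_i.
Slice 1: Δl = 2.0/cos(-11.6°) = 2.042 m; N'_1 = 66·cos(-11.6°) − 11·2.042 = 42.2; c'Δl = 36.75; W sinα = -13.3
Slice 2: Δl = 2.3/cos(-1.0°) = 2.300 m; N'_2 = 184·cos(-1.0°) − 9·2.300 = 163.3; c'Δl = 41.41; W sinα = -3.2
Slice 3: Δl = 3.1/cos12.4° = 3.174 m; N'_3 = 231·cos12.4° − 40·3.174 = 98.6; c'Δl = 57.13; W sinα = 49.6
Slice 4: Δl = 1.5/cos24.4° = 1.647 m; N'_4 = 89·cos24.4° − 21·1.647 = 46.5; c'Δl = 29.65; W sinα = 36.8
Slice 5: Δl = 1.3/cos32.3° = 1.538 m; N'_5 = 57·cos32.3° − 18·1.538 = 20.5; c'Δl = 27.68; W sinα = 30.5
Slice 6: Δl = 1.9/cos42.2° = 2.565 m; N'_6 = 37·cos42.2° − 6·2.565 = 12.0; c'Δl = 46.17; W sinα = 24.9
Σc'Δl = 238.8 kN/m; ΣN' = 383.1 kN/m; ΣW sinα = 125.2 kN/m
Resisting = 238.8 + 383.1·tan26.6° = 238.8 + 191.8 = 430.6 kN/m
FS = 430.6 / 125.2 = 3.440

FS = 3.44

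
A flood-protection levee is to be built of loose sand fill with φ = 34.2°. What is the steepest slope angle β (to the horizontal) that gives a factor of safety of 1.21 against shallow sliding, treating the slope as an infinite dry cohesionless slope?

For an infinite dry cohesionless slope FS = tanφ/tanβ, so tanβ = tanφ / FS.
tanβ = tan34.2° / 1.21 = 0.6796 / 1.21 = 0.5617
β = arctan(0.5617) = 29.32°

β = 29.3°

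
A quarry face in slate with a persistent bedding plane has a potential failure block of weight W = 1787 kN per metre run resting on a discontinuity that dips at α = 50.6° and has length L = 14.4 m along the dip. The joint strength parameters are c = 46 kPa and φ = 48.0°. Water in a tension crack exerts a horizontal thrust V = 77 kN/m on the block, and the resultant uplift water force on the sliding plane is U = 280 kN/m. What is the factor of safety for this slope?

Resolving the block weight along and normal to the plane and applying the Mohr–Coulomb strength on the joint:
N' = W cosα − U − V sinα = 1787·cos50.6° − 280 − 77·sin50.6° = 794.8 kN/m
Driving force T = W sinα + V cosα = 1787·sin50.6° + 77·cos50.6° = 1429.7 kN/m
Resisting force R = c·L + N'·tanφ = 46·14.4 + 794.8·tan48.0° = 662.4 + 882.7 = 1545.1 kN/m
FS = R / T = 1545.1 / 1429.7 = 1.081

FS = 1.08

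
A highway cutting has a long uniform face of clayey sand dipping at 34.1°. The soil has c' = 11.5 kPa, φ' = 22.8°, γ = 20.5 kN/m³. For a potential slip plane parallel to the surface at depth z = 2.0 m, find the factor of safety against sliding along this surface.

FS = 1.23

For an infinite slope with a slip plane parallel to the surface (no pore pressure): FS = [c' + γz cos²β tanφ'] / [γz sinβ cosβ].
γz = 20.5·2.0 = 41.00 kN/m²
Numerator = 11.5 + 41.00·cos²34.1°·tan22.8° = 11.5 + 41.00·0.6857·0.4204 = 23.318 kPa
Denominator = 41.00·sin34.1°·cos34.1° = 41.00·0.5606·0.8281 = 19.034 kPa
FS = 23.318 / 19.034 = 1.225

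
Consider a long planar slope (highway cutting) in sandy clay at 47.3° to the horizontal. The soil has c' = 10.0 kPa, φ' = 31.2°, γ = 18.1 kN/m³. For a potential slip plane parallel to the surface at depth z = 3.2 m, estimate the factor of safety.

For an infinite slope with a slip plane parallel to the surface (no pore pressure): FS = [c' + γz cos²β tanφ'] / [γz sinβ cosβ].
γz = 18.1·3.2 = 57.92 kN/m²
Numerator = 10.0 + 57.92·cos²47.3°·tan31.2° = 10.0 + 57.92·0.4599·0.6056 = 26.132 kPa
Denominator = 57.92·sin47.3°·cos47.3° = 57.92·0.7349·0.6782 = 28.867 kPa
FS = 26.132 / 28.867 = 0.905

FS = 0.91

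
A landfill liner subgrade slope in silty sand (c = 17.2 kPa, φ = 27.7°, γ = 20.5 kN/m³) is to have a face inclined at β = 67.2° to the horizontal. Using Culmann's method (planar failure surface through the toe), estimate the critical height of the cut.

H_c = 11.99 m

Culmann's analysis gives the critical failure plane at α_cr = (β + φ)/2 = (67.2 + 27.7)/2 = 47.5°, and the critical height
H_c = (4c/γ) · sinβ cosφ / [1 − cos(β − φ)]
    = (4·17.2/20.5) · sin67.2°·cos27.7° / [1 − cos(39.5°)]
    = 3.356 · 0.9219·0.8854 / [1 − 0.7716]
    = 3.356 · 0.8162 / 0.2284
    = 11.99 m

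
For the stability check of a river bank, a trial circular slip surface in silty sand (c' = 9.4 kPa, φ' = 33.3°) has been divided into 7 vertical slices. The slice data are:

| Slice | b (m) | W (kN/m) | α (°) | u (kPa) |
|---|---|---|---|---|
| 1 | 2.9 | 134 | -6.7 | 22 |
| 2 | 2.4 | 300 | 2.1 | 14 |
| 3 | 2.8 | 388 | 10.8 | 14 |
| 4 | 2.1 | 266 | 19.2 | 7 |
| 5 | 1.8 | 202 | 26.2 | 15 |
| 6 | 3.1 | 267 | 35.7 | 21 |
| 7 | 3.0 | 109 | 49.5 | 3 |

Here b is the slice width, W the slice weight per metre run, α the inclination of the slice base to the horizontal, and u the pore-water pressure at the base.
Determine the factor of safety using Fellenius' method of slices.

FS = 2.11

Ordinary method of slices: FS = Σ[c'·Δl_i + (W_i cosα_i − u_i·Δl_i)·tanφ'] / Σ W_i sinα_i, with Δl_i = b_i / cosα_i.
Slice 1: Δl = 2.9/cos(-6.7°) = 2.920 m; N'_1 = 134·cos(-6.7°) − 22·2.920 = 68.8; c'Δl = 27.45; W sinα = -15.6
Slice 2: Δl = 2.4/cos2.1° = 2.402 m; N'_2 = 300·cos2.1° − 14·2.402 = 266.2; c'Δl = 22.58; W sinα = 11.0
Slice 3: Δl = 2.8/cos10.8° = 2.850 m; N'_3 = 388·cos10.8° − 14·2.850 = 341.2; c'Δl = 26.79; W sinα = 72.7
Slice 4: Δl = 2.1/cos19.2° = 2.224 m; N'_4 = 266·cos19.2° − 7·2.224 = 235.6; c'Δl = 20.90; W sinα = 87.5
Slice 5: Δl = 1.8/cos26.2° = 2.006 m; N'_5 = 202·cos26.2° − 15·2.006 = 151.2; c'Δl = 18.86; W sinα = 89.2
Slice 6: Δl = 3.1/cos35.7° = 3.817 m; N'_6 = 267·cos35.7° − 21·3.817 = 136.7; c'Δl = 35.88; W sinα = 155.8
Slice 7: Δl = 3.0/cos49.5° = 4.619 m; N'_7 = 109·cos49.5° − 3·4.619 = 56.9; c'Δl = 43.42; W sinα = 82.9
Σc'Δl = 195.9 kN/m; ΣN' = 1256.6 kN/m; ΣW sinα = 483.4 kN/m
Resisting = 195.9 + 1256.6·tan33.3° = 195.9 + 825.5 = 1021.3 kN/m
FS = 1021.3 / 483.4 = 2.113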